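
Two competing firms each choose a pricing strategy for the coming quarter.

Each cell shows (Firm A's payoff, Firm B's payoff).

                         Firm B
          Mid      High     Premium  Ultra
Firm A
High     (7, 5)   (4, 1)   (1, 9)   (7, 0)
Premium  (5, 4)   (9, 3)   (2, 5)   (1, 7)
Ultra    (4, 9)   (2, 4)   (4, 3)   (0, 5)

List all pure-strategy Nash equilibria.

none

(High, Mid): Firm B can switch to Premium (5 → 9). Not NE.
(High, High): Firm A can switch to Premium (4 → 9). Not NE.
(High, Premium): Firm A can switch to Premium (1 → 2). Not NE.
(High, Ultra): Firm B can switch to Mid (0 → 5). Not NE.
(Premium, Mid): Firm A can switch to High (5 → 7). Not NE.
(Premium, High): Firm B can switch to Mid (3 → 4). Not NE.
(The remaining 6 profiles each have a profitable deviation by the same check.)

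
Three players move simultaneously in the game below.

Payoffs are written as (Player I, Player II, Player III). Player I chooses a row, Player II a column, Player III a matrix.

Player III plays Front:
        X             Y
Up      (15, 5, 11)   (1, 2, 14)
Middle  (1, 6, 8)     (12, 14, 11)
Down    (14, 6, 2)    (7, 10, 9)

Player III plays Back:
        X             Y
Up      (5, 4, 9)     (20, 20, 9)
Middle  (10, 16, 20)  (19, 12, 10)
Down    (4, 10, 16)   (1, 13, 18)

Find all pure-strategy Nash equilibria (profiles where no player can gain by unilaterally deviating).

Pure-strategy Nash equilibria: (Up, X, Front) and (Middle, X, Back) and (Middle, Y, Front)

For each strategy profile, look for a profitable unilateral deviation.
(Up, X, Front): Player I gets 15, best alternative 14; Player II gets 5, best alternative 2; Player III gets 11, best alternative 9. No profitable deviation — NE.
(Up, X, Back): Player I can switch to Middle (5 → 10). Not NE.
(Up, Y, Front): Player I can switch to Middle (1 → 12). Not NE.
(Up, Y, Back): Player III can switch to Front (9 → 14). Not NE.
(Middle, X, Front): Player I can switch to Up (1 → 15). Not NE.
(Middle, X, Back): Player I gets 10, best alternative 5; Player II gets 16, best alternative 12; Player III gets 20, best alternative 8. No profitable deviation — NE.
(Middle, Y, Front): Player I gets 12, best alternative 7; Player II gets 14, best alternative 6; Player III gets 11, best alternative 10. No profitable deviation — NE.
(Middle, Y, Back): Player I can switch to Up (19 → 20). Not NE.
(Down, X, Front): Player I can switch to Up (14 → 15). Not NE.
(Down, X, Back): Player I can switch to Up (4 → 5). Not NE.
(Down, Y, Front): Player I can switch to Middle (7 → 12). Not NE.
(The remaining 1 profile has a profitable deviation by the same check.)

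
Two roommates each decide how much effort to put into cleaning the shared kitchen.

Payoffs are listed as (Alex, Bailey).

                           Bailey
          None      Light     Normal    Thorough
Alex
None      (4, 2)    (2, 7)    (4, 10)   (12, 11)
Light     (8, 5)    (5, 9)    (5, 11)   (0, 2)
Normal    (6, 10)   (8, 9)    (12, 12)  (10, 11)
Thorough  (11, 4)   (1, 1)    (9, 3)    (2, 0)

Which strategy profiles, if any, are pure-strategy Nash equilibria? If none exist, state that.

(None, Thorough), (Normal, Normal), (Thorough, None)

Alex against None: payoffs 4, 8, 6, 11 → best response Thorough.
Alex against Light: payoffs 2, 5, 8, 1 → best response Normal.
Alex against Normal: payoffs 4, 5, 12, 9 → best response Normal.
Alex against Thorough: payoffs 12, 0, 10, 2 → best response None.
Bailey against None: payoffs 2, 7, 10, 11 → best response Thorough.
Bailey against Light: payoffs 5, 9, 11, 2 → best response Normal.
Bailey against Normal: payoffs 10, 9, 12, 11 → best response Normal.
Bailey against Thorough: payoffs 4, 1, 3, 0 → best response None.
Mutual best responses: (None, Thorough); (Normal, Normal); (Thorough, None).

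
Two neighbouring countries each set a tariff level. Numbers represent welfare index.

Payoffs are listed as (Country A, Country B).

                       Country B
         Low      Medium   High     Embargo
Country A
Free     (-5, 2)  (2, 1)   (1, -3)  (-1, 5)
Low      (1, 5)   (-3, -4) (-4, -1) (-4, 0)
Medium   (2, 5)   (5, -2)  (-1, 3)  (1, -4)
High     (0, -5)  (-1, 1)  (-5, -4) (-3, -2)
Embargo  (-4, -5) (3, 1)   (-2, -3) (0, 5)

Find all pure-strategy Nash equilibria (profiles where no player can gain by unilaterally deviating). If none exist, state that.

(Medium, Low)

Check each profile: it is a Nash equilibrium iff no player can strictly gain by switching unilaterally.
(Free, Low): Country A can switch to Low (-5 → 1). Not NE.
(Free, Medium): Country A can switch to Medium (2 → 5). Not NE.
(Free, High): Country B can switch to Low (-3 → 2). Not NE.
(Free, Embargo): Country A can switch to Medium (-1 → 1). Not NE.
(Low, Low): Country A can switch to Medium (1 → 2). Not NE.
(Low, Medium): Country A can switch to Free (-3 → 2). Not NE.
(Low, High): Country A can switch to Free (-4 → 1). Not NE.
(Low, Embargo): Country A can switch to Free (-4 → -1). Not NE.
(Medium, Low): Country A gets 2, best alternative 1; Country B gets 5, best alternative 3. No profitable deviation — NE.
(Medium, Medium): Country B can switch to Low (-2 → 5). Not NE.
(Medium, High): Country A can switch to Free (-1 → 1). Not NE.
(Medium, Embargo): Country B can switch to Low (-4 → 5). Not NE.
(High, Low): Country A can switch to Low (0 → 1). Not NE.
(The remaining 7 profiles each have a profitable deviation by the same check.)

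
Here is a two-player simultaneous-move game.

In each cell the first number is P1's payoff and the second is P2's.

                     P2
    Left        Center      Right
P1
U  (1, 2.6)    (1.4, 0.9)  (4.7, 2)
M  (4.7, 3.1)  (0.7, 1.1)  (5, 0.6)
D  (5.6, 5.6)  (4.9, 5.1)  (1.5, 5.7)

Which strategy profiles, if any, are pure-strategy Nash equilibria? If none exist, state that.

There is no pure-strategy Nash equilibrium.

Mark each player's best response to every combination of opponents' strategies; a profile where every player is best-responding is a pure Nash equilibrium.
P1 against Left: payoffs 1, 4.7, 5.6 → best response D.
P1 against Center: payoffs 1.4, 0.7, 4.9 → best response D.
P1 against Right: payoffs 4.7, 5, 1.5 → best response M.
P2 against U: payoffs 2.6, 0.9, 2 → best response Left.
P2 against M: payoffs 3.1, 1.1, 0.6 → best response Left.
P2 against D: payoffs 5.6, 5.1, 5.7 → best response Right.
No profile is a mutual best response for all players.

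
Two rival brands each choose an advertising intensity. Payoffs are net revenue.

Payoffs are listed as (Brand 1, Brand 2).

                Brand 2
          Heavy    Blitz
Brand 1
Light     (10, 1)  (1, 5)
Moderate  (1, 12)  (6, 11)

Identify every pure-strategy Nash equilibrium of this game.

Mark each player's best response to every combination of opponents' strategies; a profile where every player is best-responding is a pure Nash equilibrium.
Brand 1 against Heavy: payoffs 10, 1 → best response Light.
Brand 1 against Blitz: payoffs 1, 6 → best response Moderate.
Brand 2 against Light: payoffs 1, 5 → best response Blitz.
Brand 2 against Moderate: payoffs 12, 11 → best response Heavy.
No profile is a mutual best response for all players.

none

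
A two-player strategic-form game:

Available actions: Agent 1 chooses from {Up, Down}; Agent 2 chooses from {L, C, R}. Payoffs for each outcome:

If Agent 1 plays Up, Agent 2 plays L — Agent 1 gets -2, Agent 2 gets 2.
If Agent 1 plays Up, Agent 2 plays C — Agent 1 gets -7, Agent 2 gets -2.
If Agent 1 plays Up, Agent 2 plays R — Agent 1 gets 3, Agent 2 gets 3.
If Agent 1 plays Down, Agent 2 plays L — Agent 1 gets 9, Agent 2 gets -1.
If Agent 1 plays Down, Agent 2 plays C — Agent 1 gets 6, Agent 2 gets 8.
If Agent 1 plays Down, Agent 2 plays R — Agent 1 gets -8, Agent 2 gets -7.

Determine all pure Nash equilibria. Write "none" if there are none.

Agent 1 against L: payoffs -2, 9 → best response Down.
Agent 1 against C: payoffs -7, 6 → best response Down.
Agent 1 against R: payoffs 3, -8 → best response Up.
Agent 2 against Up: payoffs 2, -2, 3 → best response R.
Agent 2 against Down: payoffs -1, 8, -7 → best response C.
Mutual best responses: (Up, R); (Down, C).

Pure-strategy Nash equilibria: (Up, R), (Down, C)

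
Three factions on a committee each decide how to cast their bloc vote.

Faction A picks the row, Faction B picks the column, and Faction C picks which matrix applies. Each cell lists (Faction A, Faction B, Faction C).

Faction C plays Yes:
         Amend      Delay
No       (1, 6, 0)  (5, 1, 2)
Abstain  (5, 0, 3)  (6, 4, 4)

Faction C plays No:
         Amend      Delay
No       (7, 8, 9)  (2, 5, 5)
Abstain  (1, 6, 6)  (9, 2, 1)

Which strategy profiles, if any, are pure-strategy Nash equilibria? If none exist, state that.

For each strategy profile, look for a profitable unilateral deviation.
(No, Amend, Yes): Faction A can switch to Abstain (1 → 5). Not NE.
(No, Amend, No): Faction A gets 7, best alternative 1; Faction B gets 8, best alternative 5; Faction C gets 9, best alternative 0. No profitable deviation — NE.
(No, Delay, Yes): Faction A can switch to Abstain (5 → 6). Not NE.
(No, Delay, No): Faction A can switch to Abstain (2 → 9). Not NE.
(Abstain, Amend, Yes): Faction B can switch to Delay (0 → 4). Not NE.
(Abstain, Amend, No): Faction A can switch to No (1 → 7). Not NE.
(Abstain, Delay, Yes): Faction A gets 6, best alternative 5; Faction B gets 4, best alternative 0; Faction C gets 4, best alternative 1. No profitable deviation — NE.
(Abstain, Delay, No): Faction B can switch to Amend (2 → 6). Not NE.

Pure-strategy Nash equilibria: (No, Amend, No); (Abstain, Delay, Yes)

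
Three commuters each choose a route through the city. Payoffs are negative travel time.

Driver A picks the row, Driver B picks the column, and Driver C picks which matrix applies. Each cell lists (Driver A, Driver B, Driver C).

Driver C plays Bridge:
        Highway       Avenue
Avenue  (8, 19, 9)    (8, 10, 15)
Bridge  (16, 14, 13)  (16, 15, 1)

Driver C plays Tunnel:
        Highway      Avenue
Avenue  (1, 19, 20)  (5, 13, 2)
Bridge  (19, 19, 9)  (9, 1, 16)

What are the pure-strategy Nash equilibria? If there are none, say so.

This game has no pure Nash equilibrium.

For each player, find the best response to each opponent profile; mutual best responses are the pure NE.
Driver A against (Highway, Bridge): payoffs 8, 16 → best response Bridge.
Driver A against (Highway, Tunnel): payoffs 1, 19 → best response Bridge.
Driver A against (Avenue, Bridge): payoffs 8, 16 → best response Bridge.
Driver A against (Avenue, Tunnel): payoffs 5, 9 → best response Bridge.
Driver B against (Avenue, Bridge): payoffs 19, 10 → best response Highway.
Driver B against (Avenue, Tunnel): payoffs 19, 13 → best response Highway.
Driver B against (Bridge, Bridge): payoffs 14, 15 → best response Avenue.
Driver B against (Bridge, Tunnel): payoffs 19, 1 → best response Highway.
Driver C against (Avenue, Highway): payoffs 9, 20 → best response Tunnel.
Driver C against (Avenue, Avenue): payoffs 15, 2 → best response Bridge.
Driver C against (Bridge, Highway): payoffs 13, 9 → best response Bridge.
Driver C against (Bridge, Avenue): payoffs 1, 16 → best response Tunnel.
No profile is a mutual best response for all players.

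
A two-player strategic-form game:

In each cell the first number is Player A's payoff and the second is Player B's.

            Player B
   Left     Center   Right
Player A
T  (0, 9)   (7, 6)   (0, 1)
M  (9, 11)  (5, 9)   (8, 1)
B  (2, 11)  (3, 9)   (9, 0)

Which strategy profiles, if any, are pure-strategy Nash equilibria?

Mark each player's best response to every combination of opponents' strategies; a profile where every player is best-responding is a pure Nash equilibrium.
Player A against Left: payoffs 0, 9, 2 → best response M.
Player A against Center: payoffs 7, 5, 3 → best response T.
Player A against Right: payoffs 0, 8, 9 → best response B.
Player B against T: payoffs 9, 6, 1 → best response Left.
Player B against M: payoffs 11, 9, 1 → best response Left.
Player B against B: payoffs 11, 9, 0 → best response Left.
Mutual best responses: (M, Left).

The unique pure-strategy Nash equilibrium is (M, Left).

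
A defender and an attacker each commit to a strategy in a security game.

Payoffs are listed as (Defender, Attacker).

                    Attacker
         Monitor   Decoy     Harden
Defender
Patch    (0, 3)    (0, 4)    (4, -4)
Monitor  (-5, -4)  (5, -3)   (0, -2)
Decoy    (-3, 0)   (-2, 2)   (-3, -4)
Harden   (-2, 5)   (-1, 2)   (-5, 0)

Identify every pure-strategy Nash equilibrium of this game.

No pure-strategy Nash equilibrium.

Defender against Monitor: payoffs 0, -5, -3, -2 → best response Patch.
Defender against Decoy: payoffs 0, 5, -2, -1 → best response Monitor.
Defender against Harden: payoffs 4, 0, -3, -5 → best response Patch.
Attacker against Patch: payoffs 3, 4, -4 → best response Decoy.
Attacker against Monitor: payoffs -4, -3, -2 → best response Harden.
Attacker against Decoy: payoffs 0, 2, -4 → best response Decoy.
Attacker against Harden: payoffs 5, 2, 0 → best response Monitor.
No profile is a mutual best response for all players.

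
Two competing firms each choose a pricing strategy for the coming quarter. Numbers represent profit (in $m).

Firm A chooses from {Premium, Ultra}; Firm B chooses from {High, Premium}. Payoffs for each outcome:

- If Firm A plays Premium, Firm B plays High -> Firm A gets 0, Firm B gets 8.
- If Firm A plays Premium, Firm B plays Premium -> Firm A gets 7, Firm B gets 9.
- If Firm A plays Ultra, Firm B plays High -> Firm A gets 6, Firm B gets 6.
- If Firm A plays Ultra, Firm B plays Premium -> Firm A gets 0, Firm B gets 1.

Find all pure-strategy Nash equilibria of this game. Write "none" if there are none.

Pure-strategy Nash equilibria: (Premium, Premium) and (Ultra, High)

Firm A against High: payoffs 0, 6 → best response Ultra.
Firm A against Premium: payoffs 7, 0 → best response Premium.
Firm B against Premium: payoffs 8, 9 → best response Premium.
Firm B against Ultra: payoffs 6, 1 → best response High.
Mutual best responses: (Premium, Premium); (Ultra, High).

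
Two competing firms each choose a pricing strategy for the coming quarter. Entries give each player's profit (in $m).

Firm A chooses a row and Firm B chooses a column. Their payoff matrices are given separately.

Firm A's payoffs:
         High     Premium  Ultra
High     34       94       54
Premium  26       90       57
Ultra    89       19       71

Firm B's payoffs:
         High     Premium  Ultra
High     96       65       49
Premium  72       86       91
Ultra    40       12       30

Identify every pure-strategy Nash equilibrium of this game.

Mark each player's best response to every combination of opponents' strategies; a profile where every player is best-responding is a pure Nash equilibrium.
Firm A against High: payoffs 34, 26, 89 → best response Ultra.
Firm A against Premium: payoffs 94, 90, 19 → best response High.
Firm A against Ultra: payoffs 54, 57, 71 → best response Ultra.
Firm B against High: payoffs 96, 65, 49 → best response High.
Firm B against Premium: payoffs 72, 86, 91 → best response Ultra.
Firm B against Ultra: payoffs 40, 12, 30 → best response High.
Mutual best responses: (Ultra, High).

(Ultra, High)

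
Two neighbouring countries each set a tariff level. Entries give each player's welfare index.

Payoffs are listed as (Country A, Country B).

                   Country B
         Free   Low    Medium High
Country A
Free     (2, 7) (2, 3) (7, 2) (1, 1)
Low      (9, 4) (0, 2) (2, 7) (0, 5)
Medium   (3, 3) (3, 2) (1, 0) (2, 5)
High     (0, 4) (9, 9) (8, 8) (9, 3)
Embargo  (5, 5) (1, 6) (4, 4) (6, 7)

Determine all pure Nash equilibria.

(Free, Free): Country A can switch to Low (2 → 9). Not NE.
(Free, Low): Country A can switch to Medium (2 → 3). Not NE.
(Free, Medium): Country A can switch to High (7 → 8). Not NE.
(Free, High): Country A can switch to Medium (1 → 2). Not NE.
(Low, Free): Country B can switch to Medium (4 → 7). Not NE.
(Low, Low): Country A can switch to Free (0 → 2). Not NE.
(High, Low): Country A gets 9, best alternative 3; Country B gets 9, best alternative 8. No profitable deviation — NE.
(The remaining 13 profiles each have a profitable deviation by the same check.)

Pure NE: (High, Low)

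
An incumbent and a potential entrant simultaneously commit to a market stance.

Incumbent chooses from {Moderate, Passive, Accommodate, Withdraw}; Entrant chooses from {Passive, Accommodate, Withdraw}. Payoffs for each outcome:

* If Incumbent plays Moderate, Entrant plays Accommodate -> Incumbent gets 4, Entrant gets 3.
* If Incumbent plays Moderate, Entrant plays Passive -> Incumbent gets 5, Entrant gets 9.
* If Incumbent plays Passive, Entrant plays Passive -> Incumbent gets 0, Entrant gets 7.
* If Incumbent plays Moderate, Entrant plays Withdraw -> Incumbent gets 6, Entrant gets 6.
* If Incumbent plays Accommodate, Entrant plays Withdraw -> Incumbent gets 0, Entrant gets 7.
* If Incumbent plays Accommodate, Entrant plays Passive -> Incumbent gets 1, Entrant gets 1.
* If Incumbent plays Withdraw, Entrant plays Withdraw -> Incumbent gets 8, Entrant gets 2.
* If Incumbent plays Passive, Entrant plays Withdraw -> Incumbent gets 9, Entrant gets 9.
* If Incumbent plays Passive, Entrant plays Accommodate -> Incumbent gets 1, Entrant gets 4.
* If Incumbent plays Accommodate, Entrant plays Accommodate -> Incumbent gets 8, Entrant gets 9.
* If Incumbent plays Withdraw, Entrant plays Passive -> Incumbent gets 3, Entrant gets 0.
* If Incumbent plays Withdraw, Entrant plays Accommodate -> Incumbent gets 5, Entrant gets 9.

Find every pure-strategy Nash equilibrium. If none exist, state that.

(Moderate, Passive) and (Passive, Withdraw) and (Accommodate, Accommodate)

For each player, find the best response to each opponent profile; mutual best responses are the pure NE.
Incumbent against Passive: payoffs 5, 0, 1, 3 → best response Moderate.
Incumbent against Accommodate: payoffs 4, 1, 8, 5 → best response Accommodate.
Incumbent against Withdraw: payoffs 6, 9, 0, 8 → best response Passive.
Entrant against Moderate: payoffs 9, 3, 6 → best response Passive.
Entrant against Passive: payoffs 7, 4, 9 → best response Withdraw.
Entrant against Accommodate: payoffs 1, 9, 7 → best response Accommodate.
Entrant against Withdraw: payoffs 0, 9, 2 → best response Accommodate.
Mutual best responses: (Moderate, Passive); (Passive, Withdraw); (Accommodate, Accommodate).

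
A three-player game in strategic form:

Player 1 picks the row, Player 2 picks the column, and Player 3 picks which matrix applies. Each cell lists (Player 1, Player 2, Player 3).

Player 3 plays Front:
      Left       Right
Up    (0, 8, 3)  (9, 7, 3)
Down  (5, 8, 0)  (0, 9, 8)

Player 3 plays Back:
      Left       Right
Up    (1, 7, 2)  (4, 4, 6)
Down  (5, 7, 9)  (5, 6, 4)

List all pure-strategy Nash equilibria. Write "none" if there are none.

(Up, Left, Front): Player 1 can switch to Down (0 → 5). Not NE.
(Up, Left, Back): Player 1 can switch to Down (1 → 5). Not NE.
(Up, Right, Front): Player 2 can switch to Left (7 → 8). Not NE.
(Up, Right, Back): Player 1 can switch to Down (4 → 5). Not NE.
(Down, Left, Front): Player 2 can switch to Right (8 → 9). Not NE.
(Down, Left, Back): Player 1 gets 5, best alternative 1; Player 2 gets 7, best alternative 6; Player 3 gets 9, best alternative 0. No profitable deviation — NE.
(Down, Right, Front): Player 1 can switch to Up (0 → 9). Not NE.
(Down, Right, Back): Player 2 can switch to Left (6 → 7). Not NE.

Pure NE: (Down, Left, Back)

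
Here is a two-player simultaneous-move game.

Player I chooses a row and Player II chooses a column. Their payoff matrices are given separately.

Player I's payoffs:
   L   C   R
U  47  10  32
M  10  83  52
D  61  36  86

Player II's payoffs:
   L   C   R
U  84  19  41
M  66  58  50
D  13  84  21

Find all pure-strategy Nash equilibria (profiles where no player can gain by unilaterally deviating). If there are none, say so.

No pure-strategy Nash equilibrium.

(U, L): Player I can switch to D (47 → 61). Not NE.
(U, C): Player I can switch to M (10 → 83). Not NE.
(U, R): Player I can switch to M (32 → 52). Not NE.
(M, L): Player I can switch to U (10 → 47). Not NE.
(M, C): Player II can switch to L (58 → 66). Not NE.
(M, R): Player I can switch to D (52 → 86). Not NE.
(The remaining 3 profiles each have a profitable deviation by the same check.)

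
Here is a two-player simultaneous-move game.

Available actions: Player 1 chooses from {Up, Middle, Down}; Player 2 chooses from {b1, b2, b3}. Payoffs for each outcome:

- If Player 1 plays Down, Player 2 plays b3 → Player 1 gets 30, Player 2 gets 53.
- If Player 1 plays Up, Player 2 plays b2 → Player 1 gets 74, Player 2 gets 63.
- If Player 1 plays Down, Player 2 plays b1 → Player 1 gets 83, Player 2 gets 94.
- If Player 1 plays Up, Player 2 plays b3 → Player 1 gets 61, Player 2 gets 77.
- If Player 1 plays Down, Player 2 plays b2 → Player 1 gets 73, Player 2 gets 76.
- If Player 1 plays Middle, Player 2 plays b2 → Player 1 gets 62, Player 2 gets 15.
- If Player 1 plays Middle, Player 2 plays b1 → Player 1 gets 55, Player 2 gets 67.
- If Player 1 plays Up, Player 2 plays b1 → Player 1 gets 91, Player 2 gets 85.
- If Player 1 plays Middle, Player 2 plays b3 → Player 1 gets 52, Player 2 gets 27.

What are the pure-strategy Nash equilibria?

The unique pure-strategy Nash equilibrium is (Up, b1).

Mark each player's best response to every combination of opponents' strategies; a profile where every player is best-responding is a pure Nash equilibrium.
Player 1 against b1: payoffs 91, 55, 83 → best response Up.
Player 1 against b2: payoffs 74, 62, 73 → best response Up.
Player 1 against b3: payoffs 61, 52, 30 → best response Up.
Player 2 against Up: payoffs 85, 63, 77 → best response b1.
Player 2 against Middle: payoffs 67, 15, 27 → best response b1.
Player 2 against Down: payoffs 94, 76, 53 → best response b1.
Mutual best responses: (Up, b1).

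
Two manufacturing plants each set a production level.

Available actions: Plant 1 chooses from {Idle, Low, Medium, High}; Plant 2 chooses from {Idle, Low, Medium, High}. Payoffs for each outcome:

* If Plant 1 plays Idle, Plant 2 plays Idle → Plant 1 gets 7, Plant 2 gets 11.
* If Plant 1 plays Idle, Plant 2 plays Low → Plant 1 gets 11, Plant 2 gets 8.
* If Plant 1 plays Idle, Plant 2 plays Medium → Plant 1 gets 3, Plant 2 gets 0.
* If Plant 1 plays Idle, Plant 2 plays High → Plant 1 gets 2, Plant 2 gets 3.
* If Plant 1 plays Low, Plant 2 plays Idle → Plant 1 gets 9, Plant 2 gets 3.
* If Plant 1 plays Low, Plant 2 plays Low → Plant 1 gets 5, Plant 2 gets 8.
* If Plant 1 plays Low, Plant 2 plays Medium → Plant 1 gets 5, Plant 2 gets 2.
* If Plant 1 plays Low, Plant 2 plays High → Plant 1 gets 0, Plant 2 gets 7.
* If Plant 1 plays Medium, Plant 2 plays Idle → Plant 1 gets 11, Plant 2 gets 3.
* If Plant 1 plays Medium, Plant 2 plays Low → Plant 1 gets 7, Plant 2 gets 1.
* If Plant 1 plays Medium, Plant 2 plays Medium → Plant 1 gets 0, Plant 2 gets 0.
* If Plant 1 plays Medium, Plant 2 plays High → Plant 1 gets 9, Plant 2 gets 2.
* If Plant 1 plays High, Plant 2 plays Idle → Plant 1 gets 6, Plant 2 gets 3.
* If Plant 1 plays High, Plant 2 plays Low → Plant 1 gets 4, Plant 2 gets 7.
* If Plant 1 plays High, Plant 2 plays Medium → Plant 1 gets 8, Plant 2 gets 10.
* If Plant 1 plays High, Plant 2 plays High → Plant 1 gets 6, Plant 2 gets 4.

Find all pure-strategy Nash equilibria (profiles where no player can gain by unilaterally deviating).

The pure Nash equilibria are (Medium, Idle) and (High, Medium).

Mark each player's best response to every combination of opponents' strategies; a profile where every player is best-responding is a pure Nash equilibrium.
Plant 1 against Idle: payoffs 7, 9, 11, 6 → best response Medium.
Plant 1 against Low: payoffs 11, 5, 7, 4 → best response Idle.
Plant 1 against Medium: payoffs 3, 5, 0, 8 → best response High.
Plant 1 against High: payoffs 2, 0, 9, 6 → best response Medium.
Plant 2 against Idle: payoffs 11, 8, 0, 3 → best response Idle.
Plant 2 against Low: payoffs 3, 8, 2, 7 → best response Low.
Plant 2 against Medium: payoffs 3, 1, 0, 2 → best response Idle.
Plant 2 against High: payoffs 3, 7, 10, 4 → best response Medium.
Mutual best responses: (Medium, Idle); (High, Medium).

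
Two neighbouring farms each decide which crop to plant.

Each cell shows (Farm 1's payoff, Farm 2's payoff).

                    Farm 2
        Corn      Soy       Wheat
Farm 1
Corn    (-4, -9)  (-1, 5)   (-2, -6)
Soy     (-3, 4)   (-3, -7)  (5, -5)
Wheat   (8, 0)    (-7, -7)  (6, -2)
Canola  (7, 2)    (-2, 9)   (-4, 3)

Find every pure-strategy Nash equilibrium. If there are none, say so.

(Corn, Corn): Farm 1 can switch to Soy (-4 → -3). Not NE.
(Corn, Soy): Farm 1 gets -1, best alternative -2; Farm 2 gets 5, best alternative -6. No profitable deviation — NE.
(Corn, Wheat): Farm 1 can switch to Soy (-2 → 5). Not NE.
(Soy, Corn): Farm 1 can switch to Wheat (-3 → 8). Not NE.
(Soy, Soy): Farm 1 can switch to Corn (-3 → -1). Not NE.
(Soy, Wheat): Farm 1 can switch to Wheat (5 → 6). Not NE.
(Wheat, Corn): Farm 1 gets 8, best alternative 7; Farm 2 gets 0, best alternative -2. No profitable deviation — NE.
(Wheat, Soy): Farm 1 can switch to Corn (-7 → -1). Not NE.
(Wheat, Wheat): Farm 2 can switch to Corn (-2 → 0). Not NE.
(Canola, Corn): Farm 1 can switch to Wheat (7 → 8). Not NE.
(Canola, Soy): Farm 1 can switch to Corn (-2 → -1). Not NE.
(Canola, Wheat): Farm 1 can switch to Corn (-4 → -2). Not NE.

(Corn, Soy); (Wheat, Corn)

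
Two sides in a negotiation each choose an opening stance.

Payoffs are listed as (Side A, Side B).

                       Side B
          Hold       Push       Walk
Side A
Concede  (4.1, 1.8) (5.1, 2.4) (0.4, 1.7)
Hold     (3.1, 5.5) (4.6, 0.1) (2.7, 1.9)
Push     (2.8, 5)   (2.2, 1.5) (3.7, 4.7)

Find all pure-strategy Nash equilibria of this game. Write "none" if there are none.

(Concede, Push)

Side A against Hold: payoffs 4.1, 3.1, 2.8 → best response Concede.
Side A against Push: payoffs 5.1, 4.6, 2.2 → best response Concede.
Side A against Walk: payoffs 0.4, 2.7, 3.7 → best response Push.
Side B against Concede: payoffs 1.8, 2.4, 1.7 → best response Push.
Side B against Hold: payoffs 5.5, 0.1, 1.9 → best response Hold.
Side B against Push: payoffs 5, 1.5, 4.7 → best response Hold.
Mutual best responses: (Concede, Push).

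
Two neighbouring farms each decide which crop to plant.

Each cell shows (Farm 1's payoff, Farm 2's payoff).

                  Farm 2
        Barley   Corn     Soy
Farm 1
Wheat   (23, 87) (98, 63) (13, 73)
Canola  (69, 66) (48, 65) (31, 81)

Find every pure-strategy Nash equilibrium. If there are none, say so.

(Wheat, Barley): Farm 1 can switch to Canola (23 → 69). Not NE.
(Wheat, Corn): Farm 2 can switch to Barley (63 → 87). Not NE.
(Wheat, Soy): Farm 1 can switch to Canola (13 → 31). Not NE.
(Canola, Barley): Farm 2 can switch to Soy (66 → 81). Not NE.
(Canola, Corn): Farm 1 can switch to Wheat (48 → 98). Not NE.
(Canola, Soy): Farm 1 gets 31, best alternative 13; Farm 2 gets 81, best alternative 66. No profitable deviation — NE.

The unique pure-strategy Nash equilibrium is (Canola, Soy).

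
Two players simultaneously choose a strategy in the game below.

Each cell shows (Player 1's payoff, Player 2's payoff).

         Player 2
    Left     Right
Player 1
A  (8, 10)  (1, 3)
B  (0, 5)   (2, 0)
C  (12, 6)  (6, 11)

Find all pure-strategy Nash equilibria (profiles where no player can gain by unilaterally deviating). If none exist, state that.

(C, Right)

Mark each player's best response to every combination of opponents' strategies; a profile where every player is best-responding is a pure Nash equilibrium.
Player 1 against Left: payoffs 8, 0, 12 → best response C.
Player 1 against Right: payoffs 1, 2, 6 → best response C.
Player 2 against A: payoffs 10, 3 → best response Left.
Player 2 against B: payoffs 5, 0 → best response Left.
Player 2 against C: payoffs 6, 11 → best response Right.
Mutual best responses: (C, Right).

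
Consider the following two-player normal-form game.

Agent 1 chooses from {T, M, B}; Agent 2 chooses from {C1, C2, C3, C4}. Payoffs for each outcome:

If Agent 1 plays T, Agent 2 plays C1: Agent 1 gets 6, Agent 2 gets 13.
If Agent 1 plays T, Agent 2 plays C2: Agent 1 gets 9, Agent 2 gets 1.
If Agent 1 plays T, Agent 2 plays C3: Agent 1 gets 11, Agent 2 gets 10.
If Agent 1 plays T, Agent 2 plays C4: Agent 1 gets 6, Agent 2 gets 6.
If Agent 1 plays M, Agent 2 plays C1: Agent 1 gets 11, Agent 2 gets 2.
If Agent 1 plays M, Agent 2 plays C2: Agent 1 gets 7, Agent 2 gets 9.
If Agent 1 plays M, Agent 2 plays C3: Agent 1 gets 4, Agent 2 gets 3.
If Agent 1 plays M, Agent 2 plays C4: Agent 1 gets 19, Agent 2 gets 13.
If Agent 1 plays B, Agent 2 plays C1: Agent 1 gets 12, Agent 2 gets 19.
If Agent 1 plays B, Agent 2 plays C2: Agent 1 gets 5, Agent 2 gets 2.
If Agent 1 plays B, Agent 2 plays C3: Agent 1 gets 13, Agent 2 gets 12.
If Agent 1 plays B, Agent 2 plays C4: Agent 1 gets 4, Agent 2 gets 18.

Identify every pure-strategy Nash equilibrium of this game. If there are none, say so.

(M, C4); (B, C1)

Agent 1 against C1: payoffs 6, 11, 12 → best response B.
Agent 1 against C2: payoffs 9, 7, 5 → best response T.
Agent 1 against C3: payoffs 11, 4, 13 → best response B.
Agent 1 against C4: payoffs 6, 19, 4 → best response M.
Agent 2 against T: payoffs 13, 1, 10, 6 → best response C1.
Agent 2 against M: payoffs 2, 9, 3, 13 → best response C4.
Agent 2 against B: payoffs 19, 2, 12, 18 → best response C1.
Mutual best responses: (M, C4); (B, C1).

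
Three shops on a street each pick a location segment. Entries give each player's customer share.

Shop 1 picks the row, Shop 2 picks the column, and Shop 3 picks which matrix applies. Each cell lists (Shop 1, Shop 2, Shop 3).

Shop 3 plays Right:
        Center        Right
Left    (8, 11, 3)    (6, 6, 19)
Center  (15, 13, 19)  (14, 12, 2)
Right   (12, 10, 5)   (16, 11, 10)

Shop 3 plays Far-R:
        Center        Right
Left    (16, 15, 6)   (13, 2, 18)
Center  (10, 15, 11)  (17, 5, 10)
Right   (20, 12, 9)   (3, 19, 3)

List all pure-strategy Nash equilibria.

(Left, Center, Right): Shop 1 can switch to Center (8 → 15). Not NE.
(Left, Center, Far-R): Shop 1 can switch to Right (16 → 20). Not NE.
(Left, Right, Right): Shop 1 can switch to Center (6 → 14). Not NE.
(Left, Right, Far-R): Shop 1 can switch to Center (13 → 17). Not NE.
(Center, Center, Right): Shop 1 gets 15, best alternative 12; Shop 2 gets 13, best alternative 12; Shop 3 gets 19, best alternative 11. No profitable deviation — NE.
(Center, Center, Far-R): Shop 1 can switch to Left (10 → 16). Not NE.
(Center, Right, Right): Shop 1 can switch to Right (14 → 16). Not NE.
(Right, Right, Right): Shop 1 gets 16, best alternative 14; Shop 2 gets 11, best alternative 10; Shop 3 gets 10, best alternative 3. No profitable deviation — NE.
(The remaining 4 profiles each have a profitable deviation by the same check.)

(Center, Center, Right), (Right, Right, Right)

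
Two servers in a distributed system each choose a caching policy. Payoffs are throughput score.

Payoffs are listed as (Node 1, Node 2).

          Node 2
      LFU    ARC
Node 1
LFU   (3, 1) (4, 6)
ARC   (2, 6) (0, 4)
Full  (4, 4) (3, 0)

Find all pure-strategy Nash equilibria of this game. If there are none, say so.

Pure-strategy Nash equilibria: (LFU, ARC); (Full, LFU)

(LFU, LFU): Node 1 can switch to Full (3 → 4). Not NE.
(LFU, ARC): Node 1 gets 4, best alternative 3; Node 2 gets 6, best alternative 1. No profitable deviation — NE.
(ARC, LFU): Node 1 can switch to LFU (2 → 3). Not NE.
(ARC, ARC): Node 1 can switch to LFU (0 → 4). Not NE.
(Full, LFU): Node 1 gets 4, best alternative 3; Node 2 gets 4, best alternative 0. No profitable deviation — NE.
(Full, ARC): Node 1 can switch to LFU (3 → 4). Not NE.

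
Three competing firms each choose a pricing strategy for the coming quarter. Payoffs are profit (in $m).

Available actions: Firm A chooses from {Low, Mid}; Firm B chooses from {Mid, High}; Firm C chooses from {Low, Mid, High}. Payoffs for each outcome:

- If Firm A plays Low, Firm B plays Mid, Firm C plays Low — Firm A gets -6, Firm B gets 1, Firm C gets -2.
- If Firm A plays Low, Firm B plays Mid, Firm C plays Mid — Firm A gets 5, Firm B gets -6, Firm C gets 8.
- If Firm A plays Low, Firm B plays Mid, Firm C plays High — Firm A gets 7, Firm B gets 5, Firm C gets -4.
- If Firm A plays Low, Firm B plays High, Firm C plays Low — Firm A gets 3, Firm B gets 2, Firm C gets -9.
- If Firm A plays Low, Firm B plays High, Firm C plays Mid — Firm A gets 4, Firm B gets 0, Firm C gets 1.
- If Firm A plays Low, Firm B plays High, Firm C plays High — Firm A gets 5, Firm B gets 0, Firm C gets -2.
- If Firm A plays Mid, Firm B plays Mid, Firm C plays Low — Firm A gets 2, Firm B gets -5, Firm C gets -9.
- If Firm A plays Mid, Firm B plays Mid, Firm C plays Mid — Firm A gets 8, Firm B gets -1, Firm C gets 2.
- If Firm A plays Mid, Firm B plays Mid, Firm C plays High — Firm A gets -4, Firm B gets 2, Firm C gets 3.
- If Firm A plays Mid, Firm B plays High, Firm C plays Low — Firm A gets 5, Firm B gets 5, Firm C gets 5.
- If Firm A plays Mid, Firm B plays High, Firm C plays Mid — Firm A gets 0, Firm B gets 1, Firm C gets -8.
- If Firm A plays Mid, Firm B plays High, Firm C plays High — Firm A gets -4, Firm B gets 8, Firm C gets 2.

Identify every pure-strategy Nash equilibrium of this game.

(Low, High, Mid) and (Mid, High, Low)

(Low, Mid, Low): Firm A can switch to Mid (-6 → 2). Not NE.
(Low, Mid, Mid): Firm A can switch to Mid (5 → 8). Not NE.
(Low, Mid, High): Firm C can switch to Low (-4 → -2). Not NE.
(Low, High, Low): Firm A can switch to Mid (3 → 5). Not NE.
(Low, High, Mid): Firm A gets 4, best alternative 0; Firm B gets 0, best alternative -6; Firm C gets 1, best alternative -2. No profitable deviation — NE.
(Low, High, High): Firm B can switch to Mid (0 → 5). Not NE.
(Mid, Mid, Low): Firm B can switch to High (-5 → 5). Not NE.
(Mid, Mid, Mid): Firm B can switch to High (-1 → 1). Not NE.
(Mid, Mid, High): Firm A can switch to Low (-4 → 7). Not NE.
(Mid, High, Low): Firm A gets 5, best alternative 3; Firm B gets 5, best alternative -5; Firm C gets 5, best alternative 2. No profitable deviation — NE.
(The remaining 2 profiles each have a profitable deviation by the same check.)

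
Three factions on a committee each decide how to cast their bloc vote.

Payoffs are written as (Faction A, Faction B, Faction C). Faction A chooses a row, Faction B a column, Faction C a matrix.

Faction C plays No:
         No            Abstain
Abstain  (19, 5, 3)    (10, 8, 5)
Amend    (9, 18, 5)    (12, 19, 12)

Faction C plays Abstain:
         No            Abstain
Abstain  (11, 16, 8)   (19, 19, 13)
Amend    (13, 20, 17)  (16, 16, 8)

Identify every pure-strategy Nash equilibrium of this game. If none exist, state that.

Faction A against (No, No): payoffs 19, 9 → best response Abstain.
Faction A against (No, Abstain): payoffs 11, 13 → best response Amend.
Faction A against (Abstain, No): payoffs 10, 12 → best response Amend.
Faction A against (Abstain, Abstain): payoffs 19, 16 → best response Abstain.
Faction B against (Abstain, No): payoffs 5, 8 → best response Abstain.
Faction B against (Abstain, Abstain): payoffs 16, 19 → best response Abstain.
Faction B against (Amend, No): payoffs 18, 19 → best response Abstain.
Faction B against (Amend, Abstain): payoffs 20, 16 → best response No.
Faction C against (Abstain, No): payoffs 3, 8 → best response Abstain.
Faction C against (Abstain, Abstain): payoffs 5, 13 → best response Abstain.
Faction C against (Amend, No): payoffs 5, 17 → best response Abstain.
Faction C against (Amend, Abstain): payoffs 12, 8 → best response No.
Mutual best responses: (Abstain, Abstain, Abstain); (Amend, No, Abstain); (Amend, Abstain, No).

Pure-strategy Nash equilibria: (Abstain, Abstain, Abstain); (Amend, No, Abstain); (Amend, Abstain, No)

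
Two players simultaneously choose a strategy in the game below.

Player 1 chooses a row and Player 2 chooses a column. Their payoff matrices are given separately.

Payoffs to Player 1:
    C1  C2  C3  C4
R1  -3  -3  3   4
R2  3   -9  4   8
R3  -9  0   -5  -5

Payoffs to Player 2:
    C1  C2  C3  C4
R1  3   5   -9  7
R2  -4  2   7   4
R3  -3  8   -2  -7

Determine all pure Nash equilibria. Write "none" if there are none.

(R1, C1): Player 1 can switch to R2 (-3 → 3). Not NE.
(R1, C2): Player 1 can switch to R3 (-3 → 0). Not NE.
(R1, C3): Player 1 can switch to R2 (3 → 4). Not NE.
(R1, C4): Player 1 can switch to R2 (4 → 8). Not NE.
(R2, C1): Player 2 can switch to C2 (-4 → 2). Not NE.
(R2, C2): Player 1 can switch to R1 (-9 → -3). Not NE.
(R2, C3): Player 1 gets 4, best alternative 3; Player 2 gets 7, best alternative 4. No profitable deviation — NE.
(R3, C2): Player 1 gets 0, best alternative -3; Player 2 gets 8, best alternative -2. No profitable deviation — NE.
(The remaining 4 profiles each have a profitable deviation by the same check.)

(R2, C3); (R3, C2)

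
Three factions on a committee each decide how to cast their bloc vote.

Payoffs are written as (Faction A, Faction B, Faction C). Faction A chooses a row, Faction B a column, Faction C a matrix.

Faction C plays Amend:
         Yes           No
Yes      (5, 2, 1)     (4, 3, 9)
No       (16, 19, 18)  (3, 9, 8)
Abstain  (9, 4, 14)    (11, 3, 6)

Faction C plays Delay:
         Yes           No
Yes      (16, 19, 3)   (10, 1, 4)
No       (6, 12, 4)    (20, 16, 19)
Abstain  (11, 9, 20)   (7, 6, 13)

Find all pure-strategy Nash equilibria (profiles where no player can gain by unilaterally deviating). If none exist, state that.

Faction A against (Yes, Amend): payoffs 5, 16, 9 → best response No.
Faction A against (Yes, Delay): payoffs 16, 6, 11 → best response Yes.
Faction A against (No, Amend): payoffs 4, 3, 11 → best response Abstain.
Faction A against (No, Delay): payoffs 10, 20, 7 → best response No.
Faction B against (Yes, Amend): payoffs 2, 3 → best response No.
Faction B against (Yes, Delay): payoffs 19, 1 → best response Yes.
Faction B against (No, Amend): payoffs 19, 9 → best response Yes.
Faction B against (No, Delay): payoffs 12, 16 → best response No.
Faction B against (Abstain, Amend): payoffs 4, 3 → best response Yes.
Faction B against (Abstain, Delay): payoffs 9, 6 → best response Yes.
Faction C against (Yes, Yes): payoffs 1, 3 → best response Delay.
Faction C against (Yes, No): payoffs 9, 4 → best response Amend.
Faction C against (No, Yes): payoffs 18, 4 → best response Amend.
Faction C against (No, No): payoffs 8, 19 → best response Delay.
Faction C against (Abstain, Yes): payoffs 14, 20 → best response Delay.
Faction C against (Abstain, No): payoffs 6, 13 → best response Delay.
Mutual best responses: (Yes, Yes, Delay); (No, Yes, Amend); (No, No, Delay).

Pure-strategy Nash equilibria: (Yes, Yes, Delay) and (No, Yes, Amend) and (No, No, Delay)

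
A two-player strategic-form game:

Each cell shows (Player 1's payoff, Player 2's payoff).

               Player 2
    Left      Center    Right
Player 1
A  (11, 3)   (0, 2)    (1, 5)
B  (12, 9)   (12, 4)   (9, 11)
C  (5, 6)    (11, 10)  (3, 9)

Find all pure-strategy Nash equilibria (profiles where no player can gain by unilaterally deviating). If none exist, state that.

(A, Left): Player 1 can switch to B (11 → 12). Not NE.
(A, Center): Player 1 can switch to B (0 → 12). Not NE.
(A, Right): Player 1 can switch to B (1 → 9). Not NE.
(B, Left): Player 2 can switch to Right (9 → 11). Not NE.
(B, Center): Player 2 can switch to Left (4 → 9). Not NE.
(B, Right): Player 1 gets 9, best alternative 3; Player 2 gets 11, best alternative 9. No profitable deviation — NE.
(C, Left): Player 1 can switch to A (5 → 11). Not NE.
(C, Center): Player 1 can switch to B (11 → 12). Not NE.
(C, Right): Player 1 can switch to B (3 → 9). Not NE.

The unique pure-strategy Nash equilibrium is (B, Right).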